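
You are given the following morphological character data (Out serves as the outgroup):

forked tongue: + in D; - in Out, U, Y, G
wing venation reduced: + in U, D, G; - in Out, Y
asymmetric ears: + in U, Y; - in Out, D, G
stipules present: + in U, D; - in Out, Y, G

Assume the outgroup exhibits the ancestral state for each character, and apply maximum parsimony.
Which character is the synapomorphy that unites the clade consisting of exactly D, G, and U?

The outgroup has state '-' for every character, so '+' is the derived state throughout.
forked tongue (derived state '+') is unique to D (autapomorphy; uninformative for grouping).
Only D, G, and U show the derived state '+' for wing venation reduced, supporting them as a clade.
asymmetric ears groups U and Y, which is incompatible with the clades supported by the remaining characters; treating it as convergent (homoplasy) costs fewer steps than any alternative tree.
stipules present: derived state '+' in D and U only — synapomorphy for {D, U}.
Most parsimonious ingroup topology: (((U,D),G),Y).
The clade {D, G, U} is supported by wing venation reduced: its derived state '+' occurs in exactly those taxa and in no other taxon (including the outgroup).

wing venation reduced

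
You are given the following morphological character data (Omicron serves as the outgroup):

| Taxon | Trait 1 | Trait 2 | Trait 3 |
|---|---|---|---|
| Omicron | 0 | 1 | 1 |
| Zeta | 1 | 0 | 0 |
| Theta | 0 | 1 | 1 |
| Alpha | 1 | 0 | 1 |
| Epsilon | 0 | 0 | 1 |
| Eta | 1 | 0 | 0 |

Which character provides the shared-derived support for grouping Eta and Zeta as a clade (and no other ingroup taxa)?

Trait 3

Character polarity is set by the outgroup: the derived state is whichever differs from the outgroup's state, so for Trait 2, Trait 3 the derived state is '0', and for the remaining characters it is '1'.
Only Alpha, Eta, and Zeta show the derived state '1' for Trait 1, supporting them as a clade.
Trait 2: derived state '0' in Alpha, Epsilon, Eta, and Zeta only — synapomorphy for {Alpha, Epsilon, Eta, Zeta}.
Trait 3: derived state '0' in Eta and Zeta only — synapomorphy for {Eta, Zeta}.
Most parsimonious ingroup topology: ((((Zeta,Eta),Alpha),Epsilon),Theta).
The clade {Eta, Zeta} is supported by Trait 3: its derived state '0' occurs in exactly those taxa and in no other taxon (including the outgroup).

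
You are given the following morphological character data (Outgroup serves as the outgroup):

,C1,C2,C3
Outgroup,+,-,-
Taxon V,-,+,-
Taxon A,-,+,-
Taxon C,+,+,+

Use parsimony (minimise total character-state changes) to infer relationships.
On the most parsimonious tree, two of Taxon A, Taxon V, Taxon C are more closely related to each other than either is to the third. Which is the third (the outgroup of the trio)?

Character polarity is set by the outgroup: the derived state is whichever differs from the outgroup's state, so for C1 the derived state is '-', and for the remaining characters it is '+'.
C1: derived state '-' in Taxon A and Taxon V only — synapomorphy for {Taxon A, Taxon V}.
All ingroup taxa share the derived state '+' for C2; it defines the ingroup but does not resolve relationships within it.
C3 (derived state '+') is unique to Taxon C (autapomorphy; uninformative for grouping).
Most parsimonious ingroup topology: ((Taxon V,Taxon A),Taxon C).
Taxon V and Taxon A share a more recent common ancestor with each other than either does with Taxon C, so Taxon C is the least closely related of the three.

Taxon C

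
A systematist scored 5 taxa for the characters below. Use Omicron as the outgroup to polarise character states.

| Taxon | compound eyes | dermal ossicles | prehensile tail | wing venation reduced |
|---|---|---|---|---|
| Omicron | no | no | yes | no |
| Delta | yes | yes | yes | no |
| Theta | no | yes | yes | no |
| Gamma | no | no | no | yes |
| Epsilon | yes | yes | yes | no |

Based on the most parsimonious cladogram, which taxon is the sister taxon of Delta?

Character polarity is set by the outgroup: the derived state is whichever differs from the outgroup's state, so for prehensile tail the derived state is 'no', and for the remaining characters it is 'yes'.
compound eyes (derived state 'yes') is shared by Delta and Epsilon — a synapomorphy uniting that clade.
Only Delta, Epsilon, and Theta show the derived state 'yes' for dermal ossicles, supporting them as a clade.
prehensile tail: derived state 'no' in Gamma only — an autapomorphy, so it tells us nothing about relationships among taxa.
wing venation reduced (derived state 'yes') is unique to Gamma (autapomorphy; uninformative for grouping).
Most parsimonious ingroup topology: (((Delta,Epsilon),Theta),Gamma).
Delta and Epsilon form a cherry on this tree, so they are sister taxa.

Epsilon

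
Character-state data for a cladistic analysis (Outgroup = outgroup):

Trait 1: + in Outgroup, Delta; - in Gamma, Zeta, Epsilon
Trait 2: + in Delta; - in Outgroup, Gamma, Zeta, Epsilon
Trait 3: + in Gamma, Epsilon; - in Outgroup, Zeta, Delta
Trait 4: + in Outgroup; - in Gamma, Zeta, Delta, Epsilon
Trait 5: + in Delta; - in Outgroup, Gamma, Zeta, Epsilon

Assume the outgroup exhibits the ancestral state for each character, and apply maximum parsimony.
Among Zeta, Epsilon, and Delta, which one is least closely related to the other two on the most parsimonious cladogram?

Delta

Character polarity is set by the outgroup: the derived state is whichever differs from the outgroup's state, so for Trait 1, Trait 4 the derived state is '-', and for the remaining characters it is '+'.
Trait 1 (derived state '-') is shared by Epsilon, Gamma, and Zeta — a synapomorphy uniting that clade.
Trait 2 (derived state '+') is unique to Delta (autapomorphy; uninformative for grouping).
Trait 3: derived state '+' in Epsilon and Gamma only — synapomorphy for {Epsilon, Gamma}.
Trait 4 (derived state '-') is shared by all ingroup taxa — unites the whole ingroup.
Trait 5 (derived state '+') is unique to Delta (autapomorphy; uninformative for grouping).
Most parsimonious ingroup topology: (((Gamma,Epsilon),Zeta),Delta).
Epsilon and Zeta share a more recent common ancestor with each other than either does with Delta, so Delta is the least closely related of the three.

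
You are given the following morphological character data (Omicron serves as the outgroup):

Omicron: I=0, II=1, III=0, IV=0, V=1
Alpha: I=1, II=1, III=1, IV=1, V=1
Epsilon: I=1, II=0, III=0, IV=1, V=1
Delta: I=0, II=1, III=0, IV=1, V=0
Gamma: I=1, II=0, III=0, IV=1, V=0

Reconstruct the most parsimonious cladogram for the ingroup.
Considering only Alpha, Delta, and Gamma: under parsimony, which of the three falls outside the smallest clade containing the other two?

Character polarity is set by the outgroup: the derived state is whichever differs from the outgroup's state, so for II, V the derived state is '0', and for the remaining characters it is '1'.
I (derived state '1') is shared by Alpha, Epsilon, and Gamma — a synapomorphy uniting that clade.
II: derived state '0' in Epsilon and Gamma only — synapomorphy for {Epsilon, Gamma}.
III (derived state '1') is unique to Alpha (autapomorphy; uninformative for grouping).
IV (derived state '1') is shared by all ingroup taxa — unites the whole ingroup.
V groups Delta and Gamma, which is incompatible with the clades supported by the remaining characters; treating it as convergent (homoplasy) costs fewer steps than any alternative tree.
Most parsimonious ingroup topology: ((Alpha,(Epsilon,Gamma)),Delta).
Alpha and Gamma share a more recent common ancestor with each other than either does with Delta, so Delta is the least closely related of the three.

Delta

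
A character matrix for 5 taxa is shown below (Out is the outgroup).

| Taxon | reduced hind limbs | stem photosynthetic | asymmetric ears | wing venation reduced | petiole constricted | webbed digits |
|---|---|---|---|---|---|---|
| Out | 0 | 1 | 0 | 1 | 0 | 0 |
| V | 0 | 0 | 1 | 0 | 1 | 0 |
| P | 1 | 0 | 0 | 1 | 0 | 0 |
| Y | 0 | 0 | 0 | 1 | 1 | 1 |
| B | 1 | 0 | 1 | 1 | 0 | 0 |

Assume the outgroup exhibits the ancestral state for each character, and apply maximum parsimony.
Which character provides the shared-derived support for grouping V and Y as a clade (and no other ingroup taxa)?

Character polarity is set by the outgroup: the derived state is whichever differs from the outgroup's state, so for stem photosynthetic, wing venation reduced the derived state is '0', and for the remaining characters it is '1'.
reduced hind limbs (derived state '1') is shared by B and P — a synapomorphy uniting that clade.
All ingroup taxa share the derived state '0' for stem photosynthetic; it defines the ingroup but does not resolve relationships within it.
asymmetric ears (state '1') occurs in B and V but conflicts with the nesting implied by the other characters — most parsimoniously interpreted as homoplasy.
wing venation reduced: derived state '0' in V only — an autapomorphy, so it tells us nothing about relationships among taxa.
petiole constricted: derived state '1' in V and Y only — synapomorphy for {V, Y}.
webbed digits (derived state '1') is unique to Y (autapomorphy; uninformative for grouping).
Most parsimonious ingroup topology: ((V,Y),(P,B)).
The clade {V, Y} is supported by petiole constricted: its derived state '1' occurs in exactly those taxa and in no other taxon (including the outgroup).

petiole constricted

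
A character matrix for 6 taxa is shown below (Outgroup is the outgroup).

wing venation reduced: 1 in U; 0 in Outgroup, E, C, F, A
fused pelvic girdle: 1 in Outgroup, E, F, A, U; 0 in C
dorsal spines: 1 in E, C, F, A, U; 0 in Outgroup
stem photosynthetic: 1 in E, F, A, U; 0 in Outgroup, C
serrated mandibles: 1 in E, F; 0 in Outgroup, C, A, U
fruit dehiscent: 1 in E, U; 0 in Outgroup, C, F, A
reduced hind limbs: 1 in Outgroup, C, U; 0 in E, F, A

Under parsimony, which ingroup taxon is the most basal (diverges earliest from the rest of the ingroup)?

Character polarity is set by the outgroup: the derived state is whichever differs from the outgroup's state, so for fused pelvic girdle, reduced hind limbs the derived state is '0', and for the remaining characters it is '1'.
wing venation reduced: derived state '1' in U only — an autapomorphy, so it tells us nothing about relationships among taxa.
fused pelvic girdle (derived state '0') is unique to C (autapomorphy; uninformative for grouping).
All ingroup taxa share the derived state '1' for dorsal spines; it defines the ingroup but does not resolve relationships within it.
stem photosynthetic: derived state '1' in A, E, F, and U only — synapomorphy for {A, E, F, U}.
Only E and F show the derived state '1' for serrated mandibles, supporting them as a clade.
fruit dehiscent (state '1') occurs in E and U but conflicts with the nesting implied by the other characters — most parsimoniously interpreted as homoplasy.
Only A, E, and F show the derived state '0' for reduced hind limbs, supporting them as a clade.
Most parsimonious ingroup topology: ((((E,F),A),U),C).
C is sister to the clade containing all other ingroup taxa, so it is the earliest-diverging (most basal) ingroup lineage.

C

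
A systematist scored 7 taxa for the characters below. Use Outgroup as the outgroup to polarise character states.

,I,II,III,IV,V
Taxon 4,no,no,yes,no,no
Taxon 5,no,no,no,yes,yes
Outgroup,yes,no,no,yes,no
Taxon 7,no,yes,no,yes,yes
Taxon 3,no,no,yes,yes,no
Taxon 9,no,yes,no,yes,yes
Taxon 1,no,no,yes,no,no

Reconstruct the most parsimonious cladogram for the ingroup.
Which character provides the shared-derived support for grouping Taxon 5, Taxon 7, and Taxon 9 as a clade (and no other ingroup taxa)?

V

Character polarity is set by the outgroup: the derived state is whichever differs from the outgroup's state, so for I, IV the derived state is 'no', and for the remaining characters it is 'yes'.
All ingroup taxa share the derived state 'no' for I; it defines the ingroup but does not resolve relationships within it.
Only Taxon 7 and Taxon 9 show the derived state 'yes' for II, supporting them as a clade.
Only Taxon 1, Taxon 3, and Taxon 4 show the derived state 'yes' for III, supporting them as a clade.
IV (derived state 'no') is shared by Taxon 1 and Taxon 4 — a synapomorphy uniting that clade.
V: derived state 'yes' in Taxon 5, Taxon 7, and Taxon 9 only — synapomorphy for {Taxon 5, Taxon 7, Taxon 9}.
Most parsimonious ingroup topology: (((Taxon 1,Taxon 4),Taxon 3),(Taxon 5,(Taxon 7,Taxon 9))).
The clade {Taxon 5, Taxon 7, Taxon 9} is supported by V: its derived state 'yes' occurs in exactly those taxa and in no other taxon (including the outgroup).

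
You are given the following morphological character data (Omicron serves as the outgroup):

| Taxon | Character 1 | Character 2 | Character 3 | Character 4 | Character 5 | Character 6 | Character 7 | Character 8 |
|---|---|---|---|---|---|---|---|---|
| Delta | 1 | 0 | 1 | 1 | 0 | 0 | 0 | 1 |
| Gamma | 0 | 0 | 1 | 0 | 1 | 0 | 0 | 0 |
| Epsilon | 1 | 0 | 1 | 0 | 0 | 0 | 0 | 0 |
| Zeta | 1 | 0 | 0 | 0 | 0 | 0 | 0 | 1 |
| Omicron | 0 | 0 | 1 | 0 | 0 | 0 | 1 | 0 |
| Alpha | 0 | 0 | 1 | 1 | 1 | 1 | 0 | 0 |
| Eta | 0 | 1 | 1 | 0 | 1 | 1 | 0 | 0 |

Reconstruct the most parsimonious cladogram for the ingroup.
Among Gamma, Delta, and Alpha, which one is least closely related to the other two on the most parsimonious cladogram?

Character polarity is set by the outgroup: the derived state is whichever differs from the outgroup's state, so for Character 3, Character 7 the derived state is '0', and for the remaining characters it is '1'.
Only Delta, Epsilon, and Zeta show the derived state '1' for Character 1, supporting them as a clade.
Character 2 (derived state '1') is unique to Eta (autapomorphy; uninformative for grouping).
Character 3 (derived state '0') is unique to Zeta (autapomorphy; uninformative for grouping).
Character 4 groups Alpha and Delta, which is incompatible with the clades supported by the remaining characters; treating it as convergent (homoplasy) costs fewer steps than any alternative tree.
Character 5: derived state '1' in Alpha, Eta, and Gamma only — synapomorphy for {Alpha, Eta, Gamma}.
Only Alpha and Eta show the derived state '1' for Character 6, supporting them as a clade.
Character 7 (derived state '0') is shared by all ingroup taxa — unites the whole ingroup.
Only Delta and Zeta show the derived state '1' for Character 8, supporting them as a clade.
Most parsimonious ingroup topology: (((Delta,Zeta),Epsilon),(Gamma,(Alpha,Eta))).
Alpha and Gamma share a more recent common ancestor with each other than either does with Delta, so Delta is the least closely related of the three.

Delta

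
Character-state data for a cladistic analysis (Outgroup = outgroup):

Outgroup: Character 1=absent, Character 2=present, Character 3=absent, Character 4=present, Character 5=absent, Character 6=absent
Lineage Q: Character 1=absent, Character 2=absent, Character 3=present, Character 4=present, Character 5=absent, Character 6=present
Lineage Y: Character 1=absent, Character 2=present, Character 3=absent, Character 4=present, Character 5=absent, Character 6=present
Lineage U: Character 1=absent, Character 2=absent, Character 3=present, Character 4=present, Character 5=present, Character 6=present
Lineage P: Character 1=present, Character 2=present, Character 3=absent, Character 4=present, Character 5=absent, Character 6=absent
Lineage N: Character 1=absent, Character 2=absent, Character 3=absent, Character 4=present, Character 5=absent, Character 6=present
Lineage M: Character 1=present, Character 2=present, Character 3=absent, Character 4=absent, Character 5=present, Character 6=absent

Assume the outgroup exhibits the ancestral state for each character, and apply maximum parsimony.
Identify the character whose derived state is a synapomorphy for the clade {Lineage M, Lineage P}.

Character 1

Character polarity is set by the outgroup: the derived state is whichever differs from the outgroup's state, so for Character 2, Character 4 the derived state is 'absent', and for the remaining characters it is 'present'.
Character 1: derived state 'present' in Lineage M and Lineage P only — synapomorphy for {Lineage M, Lineage P}.
Character 2: derived state 'absent' in Lineage N, Lineage Q, and Lineage U only — synapomorphy for {Lineage N, Lineage Q, Lineage U}.
Only Lineage Q and Lineage U show the derived state 'present' for Character 3, supporting them as a clade.
Character 4 (derived state 'absent') is unique to Lineage M (autapomorphy; uninformative for grouping).
Character 5 groups Lineage M and Lineage U, which is incompatible with the clades supported by the remaining characters; treating it as convergent (homoplasy) costs fewer steps than any alternative tree.
Character 6 (derived state 'present') is shared by Lineage N, Lineage Q, Lineage U, and Lineage Y — a synapomorphy uniting that clade.
Most parsimonious ingroup topology: ((((Lineage Q,Lineage U),Lineage N),Lineage Y),(Lineage P,Lineage M)).
The clade {Lineage M, Lineage P} is supported by Character 1: its derived state 'present' occurs in exactly those taxa and in no other taxon (including the outgroup).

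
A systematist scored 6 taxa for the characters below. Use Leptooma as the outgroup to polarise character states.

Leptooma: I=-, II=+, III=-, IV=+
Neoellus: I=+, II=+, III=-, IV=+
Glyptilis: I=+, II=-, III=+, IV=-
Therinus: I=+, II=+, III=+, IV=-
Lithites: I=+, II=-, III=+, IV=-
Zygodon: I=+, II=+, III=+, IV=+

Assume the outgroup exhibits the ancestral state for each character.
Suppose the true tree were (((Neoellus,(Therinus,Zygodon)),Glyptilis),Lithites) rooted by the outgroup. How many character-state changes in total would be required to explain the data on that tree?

Map each character onto (((Neoellus,(Therinus,Zygodon)),Glyptilis),Lithites) (rooted by Leptooma) and count the minimum state changes it requires (Fitch parsimony):
I: 1; II: 2; III: 2; IV: 3.
Total tree length = 8.

8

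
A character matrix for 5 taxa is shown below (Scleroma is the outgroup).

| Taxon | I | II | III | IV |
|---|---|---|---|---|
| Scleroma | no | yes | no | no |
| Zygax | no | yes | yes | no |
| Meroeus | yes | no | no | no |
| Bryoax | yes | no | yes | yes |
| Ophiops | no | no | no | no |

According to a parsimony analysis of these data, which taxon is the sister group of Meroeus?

Bryoax

Character polarity is set by the outgroup: the derived state is whichever differs from the outgroup's state, so for II the derived state is 'no', and for the remaining characters it is 'yes'.
Only Bryoax and Meroeus show the derived state 'yes' for I, supporting them as a clade.
Only Bryoax, Meroeus, and Ophiops show the derived state 'no' for II, supporting them as a clade.
III (state 'yes') occurs in Bryoax and Zygax but conflicts with the nesting implied by the other characters — most parsimoniously interpreted as homoplasy.
IV (derived state 'yes') is unique to Bryoax (autapomorphy; uninformative for grouping).
Most parsimonious ingroup topology: (Zygax,((Meroeus,Bryoax),Ophiops)).
Meroeus and Bryoax form a cherry on this tree, so they are sister taxa.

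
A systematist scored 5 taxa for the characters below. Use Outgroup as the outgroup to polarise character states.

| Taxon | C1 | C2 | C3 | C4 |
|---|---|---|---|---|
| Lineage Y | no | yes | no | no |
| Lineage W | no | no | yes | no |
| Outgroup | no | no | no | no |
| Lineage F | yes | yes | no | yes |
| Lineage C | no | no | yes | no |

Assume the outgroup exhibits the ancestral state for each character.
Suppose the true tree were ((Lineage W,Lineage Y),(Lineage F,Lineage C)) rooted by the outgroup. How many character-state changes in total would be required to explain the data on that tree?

Map each character onto ((Lineage W,Lineage Y),(Lineage F,Lineage C)) (rooted by Outgroup) and count the minimum state changes it requires (Fitch parsimony):
C1: 1; C2: 2; C3: 2; C4: 1.
Total tree length = 6.

6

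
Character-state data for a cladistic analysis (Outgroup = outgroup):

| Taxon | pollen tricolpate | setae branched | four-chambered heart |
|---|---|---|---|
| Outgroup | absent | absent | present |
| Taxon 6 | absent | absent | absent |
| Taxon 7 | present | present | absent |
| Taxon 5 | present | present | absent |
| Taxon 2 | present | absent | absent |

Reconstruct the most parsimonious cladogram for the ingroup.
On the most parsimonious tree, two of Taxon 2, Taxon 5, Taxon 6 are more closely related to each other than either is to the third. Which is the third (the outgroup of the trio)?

Taxon 6

Character polarity is set by the outgroup: the derived state is whichever differs from the outgroup's state, so for four-chambered heart the derived state is 'absent', and for the remaining characters it is 'present'.
Only Taxon 2, Taxon 5, and Taxon 7 show the derived state 'present' for pollen tricolpate, supporting them as a clade.
setae branched (derived state 'present') is shared by Taxon 5 and Taxon 7 — a synapomorphy uniting that clade.
four-chambered heart (derived state 'absent') is shared by all ingroup taxa — unites the whole ingroup.
Most parsimonious ingroup topology: (Taxon 6,((Taxon 7,Taxon 5),Taxon 2)).
Taxon 5 and Taxon 2 share a more recent common ancestor with each other than either does with Taxon 6, so Taxon 6 is the least closely related of the three.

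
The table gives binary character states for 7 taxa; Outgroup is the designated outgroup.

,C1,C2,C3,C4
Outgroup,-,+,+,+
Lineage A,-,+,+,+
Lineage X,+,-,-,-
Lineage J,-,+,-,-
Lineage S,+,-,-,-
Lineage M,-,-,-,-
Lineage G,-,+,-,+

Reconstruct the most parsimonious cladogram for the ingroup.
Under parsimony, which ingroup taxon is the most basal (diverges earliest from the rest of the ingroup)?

Lineage A

Character polarity is set by the outgroup: the derived state is whichever differs from the outgroup's state, so for C2, C3, C4 the derived state is '-', and for the remaining characters it is '+'.
Only Lineage S and Lineage X show the derived state '+' for C1, supporting them as a clade.
Only Lineage M, Lineage S, and Lineage X show the derived state '-' for C2, supporting them as a clade.
C3 (derived state '-') is shared by Lineage G, Lineage J, Lineage M, Lineage S, and Lineage X — a synapomorphy uniting that clade.
C4 (derived state '-') is shared by Lineage J, Lineage M, Lineage S, and Lineage X — a synapomorphy uniting that clade.
Most parsimonious ingroup topology: (((Lineage J,(Lineage M,(Lineage X,Lineage S))),Lineage G),Lineage A).
Lineage A is sister to the clade containing all other ingroup taxa, so it is the earliest-diverging (most basal) ingroup lineage.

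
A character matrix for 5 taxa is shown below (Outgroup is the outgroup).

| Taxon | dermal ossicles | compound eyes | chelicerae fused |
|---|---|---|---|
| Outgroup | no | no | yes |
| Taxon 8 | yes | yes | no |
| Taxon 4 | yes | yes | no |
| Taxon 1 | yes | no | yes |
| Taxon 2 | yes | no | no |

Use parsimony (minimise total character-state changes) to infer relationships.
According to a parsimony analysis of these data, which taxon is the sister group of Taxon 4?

Character polarity is set by the outgroup: the derived state is whichever differs from the outgroup's state, so for chelicerae fused the derived state is 'no', and for the remaining characters it is 'yes'.
dermal ossicles (derived state 'yes') is shared by all ingroup taxa — unites the whole ingroup.
Only Taxon 4 and Taxon 8 show the derived state 'yes' for compound eyes, supporting them as a clade.
Only Taxon 2, Taxon 4, and Taxon 8 show the derived state 'no' for chelicerae fused, supporting them as a clade.
Most parsimonious ingroup topology: (((Taxon 8,Taxon 4),Taxon 2),Taxon 1).
Taxon 4 and Taxon 8 form a cherry on this tree, so they are sister taxa.

Taxon 8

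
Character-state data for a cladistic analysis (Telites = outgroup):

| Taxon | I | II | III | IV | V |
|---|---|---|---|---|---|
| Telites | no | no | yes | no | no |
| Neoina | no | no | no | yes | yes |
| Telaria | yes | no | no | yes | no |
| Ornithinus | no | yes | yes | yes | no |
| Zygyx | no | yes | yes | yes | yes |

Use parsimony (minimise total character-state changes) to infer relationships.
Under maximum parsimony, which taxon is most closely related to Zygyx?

Character polarity is set by the outgroup: the derived state is whichever differs from the outgroup's state, so for III the derived state is 'no', and for the remaining characters it is 'yes'.
I: derived state 'yes' in Telaria only — an autapomorphy, so it tells us nothing about relationships among taxa.
II: derived state 'yes' in Ornithinus and Zygyx only — synapomorphy for {Ornithinus, Zygyx}.
III: derived state 'no' in Neoina and Telaria only — synapomorphy for {Neoina, Telaria}.
IV (derived state 'yes') is shared by all ingroup taxa — unites the whole ingroup.
V groups Neoina and Zygyx, which is incompatible with the clades supported by the remaining characters; treating it as convergent (homoplasy) costs fewer steps than any alternative tree.
Most parsimonious ingroup topology: ((Neoina,Telaria),(Ornithinus,Zygyx)).
Zygyx and Ornithinus form a cherry on this tree, so they are sister taxa.

Ornithinus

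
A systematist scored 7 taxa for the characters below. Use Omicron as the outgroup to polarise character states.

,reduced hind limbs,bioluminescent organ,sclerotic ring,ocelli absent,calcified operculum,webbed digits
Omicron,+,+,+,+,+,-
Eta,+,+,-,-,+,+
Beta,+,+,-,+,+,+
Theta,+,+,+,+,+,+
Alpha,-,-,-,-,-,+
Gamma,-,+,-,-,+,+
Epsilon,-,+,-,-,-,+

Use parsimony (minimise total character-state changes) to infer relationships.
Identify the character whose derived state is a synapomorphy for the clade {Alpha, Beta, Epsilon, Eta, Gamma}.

Character polarity is set by the outgroup: the derived state is whichever differs from the outgroup's state, so for reduced hind limbs, bioluminescent organ, sclerotic ring, ocelli absent, calcified operculum the derived state is '-', and for the remaining characters it is '+'.
reduced hind limbs: derived state '-' in Alpha, Epsilon, and Gamma only — synapomorphy for {Alpha, Epsilon, Gamma}.
bioluminescent organ (derived state '-') is unique to Alpha (autapomorphy; uninformative for grouping).
sclerotic ring (derived state '-') is shared by Alpha, Beta, Epsilon, Eta, and Gamma — a synapomorphy uniting that clade.
ocelli absent (derived state '-') is shared by Alpha, Epsilon, Eta, and Gamma — a synapomorphy uniting that clade.
Only Alpha and Epsilon show the derived state '-' for calcified operculum, supporting them as a clade.
webbed digits (derived state '+') is shared by all ingroup taxa — unites the whole ingroup.
Most parsimonious ingroup topology: (((Eta,((Alpha,Epsilon),Gamma)),Beta),Theta).
The clade {Alpha, Beta, Epsilon, Eta, Gamma} is supported by sclerotic ring: its derived state '-' occurs in exactly those taxa and in no other taxon (including the outgroup).

sclerotic ring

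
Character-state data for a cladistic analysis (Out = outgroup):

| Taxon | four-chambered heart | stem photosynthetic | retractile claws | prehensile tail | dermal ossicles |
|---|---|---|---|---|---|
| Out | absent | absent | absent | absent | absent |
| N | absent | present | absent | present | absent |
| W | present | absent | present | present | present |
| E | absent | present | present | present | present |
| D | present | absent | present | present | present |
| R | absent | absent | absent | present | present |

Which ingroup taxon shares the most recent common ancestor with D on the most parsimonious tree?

W

The outgroup has state 'absent' for every character, so 'present' is the derived state throughout.
Only D and W show the derived state 'present' for four-chambered heart, supporting them as a clade.
stem photosynthetic groups E and N, which is incompatible with the clades supported by the remaining characters; treating it as convergent (homoplasy) costs fewer steps than any alternative tree.
retractile claws (derived state 'present') is shared by D, E, and W — a synapomorphy uniting that clade.
All ingroup taxa share the derived state 'present' for prehensile tail; it defines the ingroup but does not resolve relationships within it.
Only D, E, R, and W show the derived state 'present' for dermal ossicles, supporting them as a clade.
Most parsimonious ingroup topology: (N,(((W,D),E),R)).
D and W form a cherry on this tree, so they are sister taxa.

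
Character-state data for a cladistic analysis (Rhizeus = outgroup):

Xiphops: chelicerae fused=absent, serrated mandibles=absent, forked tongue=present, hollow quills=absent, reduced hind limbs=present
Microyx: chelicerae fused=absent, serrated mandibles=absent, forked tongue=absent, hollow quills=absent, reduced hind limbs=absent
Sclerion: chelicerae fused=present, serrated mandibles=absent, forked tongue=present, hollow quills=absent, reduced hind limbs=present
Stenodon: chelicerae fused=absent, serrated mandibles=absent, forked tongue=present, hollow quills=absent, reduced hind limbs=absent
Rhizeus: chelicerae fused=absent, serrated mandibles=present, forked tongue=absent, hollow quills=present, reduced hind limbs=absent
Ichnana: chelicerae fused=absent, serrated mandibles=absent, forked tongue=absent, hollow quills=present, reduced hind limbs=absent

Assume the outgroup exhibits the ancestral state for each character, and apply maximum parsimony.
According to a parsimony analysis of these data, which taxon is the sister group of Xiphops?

Character polarity is set by the outgroup: the derived state is whichever differs from the outgroup's state, so for serrated mandibles, hollow quills the derived state is 'absent', and for the remaining characters it is 'present'.
chelicerae fused: derived state 'present' in Sclerion only — an autapomorphy, so it tells us nothing about relationships among taxa.
serrated mandibles (derived state 'absent') is shared by all ingroup taxa — unites the whole ingroup.
forked tongue (derived state 'present') is shared by Sclerion, Stenodon, and Xiphops — a synapomorphy uniting that clade.
hollow quills (derived state 'absent') is shared by Microyx, Sclerion, Stenodon, and Xiphops — a synapomorphy uniting that clade.
reduced hind limbs: derived state 'present' in Sclerion and Xiphops only — synapomorphy for {Sclerion, Xiphops}.
Most parsimonious ingroup topology: (((Stenodon,(Xiphops,Sclerion)),Microyx),Ichnana).
Xiphops and Sclerion form a cherry on this tree, so they are sister taxa.

Sclerion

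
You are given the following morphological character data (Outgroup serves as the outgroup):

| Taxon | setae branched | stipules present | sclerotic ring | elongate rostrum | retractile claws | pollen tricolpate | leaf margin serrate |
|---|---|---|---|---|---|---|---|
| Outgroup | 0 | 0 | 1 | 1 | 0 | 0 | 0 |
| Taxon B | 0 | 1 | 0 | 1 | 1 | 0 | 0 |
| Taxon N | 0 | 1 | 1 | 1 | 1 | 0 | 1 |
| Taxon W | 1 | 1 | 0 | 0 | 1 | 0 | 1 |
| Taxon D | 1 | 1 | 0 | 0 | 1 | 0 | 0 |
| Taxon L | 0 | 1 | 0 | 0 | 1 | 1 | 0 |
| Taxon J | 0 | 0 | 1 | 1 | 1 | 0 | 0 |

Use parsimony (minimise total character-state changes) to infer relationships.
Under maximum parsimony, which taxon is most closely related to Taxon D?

Taxon W

Character polarity is set by the outgroup: the derived state is whichever differs from the outgroup's state, so for sclerotic ring, elongate rostrum the derived state is '0', and for the remaining characters it is '1'.
setae branched (derived state '1') is shared by Taxon D and Taxon W — a synapomorphy uniting that clade.
stipules present: derived state '1' in Taxon B, Taxon D, Taxon L, Taxon N, and Taxon W only — synapomorphy for {Taxon B, Taxon D, Taxon L, Taxon N, Taxon W}.
sclerotic ring: derived state '0' in Taxon B, Taxon D, Taxon L, and Taxon W only — synapomorphy for {Taxon B, Taxon D, Taxon L, Taxon W}.
Only Taxon D, Taxon L, and Taxon W show the derived state '0' for elongate rostrum, supporting them as a clade.
retractile claws (derived state '1') is shared by all ingroup taxa — unites the whole ingroup.
pollen tricolpate: derived state '1' in Taxon L only — an autapomorphy, so it tells us nothing about relationships among taxa.
leaf margin serrate groups Taxon N and Taxon W, which is incompatible with the clades supported by the remaining characters; treating it as convergent (homoplasy) costs fewer steps than any alternative tree.
Most parsimonious ingroup topology: (((Taxon B,((Taxon W,Taxon D),Taxon L)),Taxon N),Taxon J).
Taxon D and Taxon W form a cherry on this tree, so they are sister taxa.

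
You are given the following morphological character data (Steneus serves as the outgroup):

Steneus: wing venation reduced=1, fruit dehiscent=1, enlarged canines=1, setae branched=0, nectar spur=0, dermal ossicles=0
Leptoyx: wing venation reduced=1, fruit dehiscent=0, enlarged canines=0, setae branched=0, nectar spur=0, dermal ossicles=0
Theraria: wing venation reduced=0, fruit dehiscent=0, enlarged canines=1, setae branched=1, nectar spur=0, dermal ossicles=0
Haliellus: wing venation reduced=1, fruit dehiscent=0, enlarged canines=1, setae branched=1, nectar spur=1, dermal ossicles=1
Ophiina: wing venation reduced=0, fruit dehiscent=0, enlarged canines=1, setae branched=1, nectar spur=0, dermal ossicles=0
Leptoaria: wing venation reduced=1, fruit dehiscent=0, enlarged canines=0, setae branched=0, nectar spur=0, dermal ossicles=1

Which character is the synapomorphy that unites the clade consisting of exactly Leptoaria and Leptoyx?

Character polarity is set by the outgroup: the derived state is whichever differs from the outgroup's state, so for wing venation reduced, fruit dehiscent, enlarged canines the derived state is '0', and for the remaining characters it is '1'.
Only Ophiina and Theraria show the derived state '0' for wing venation reduced, supporting them as a clade.
fruit dehiscent (derived state '0') is shared by all ingroup taxa — unites the whole ingroup.
enlarged canines (derived state '0') is shared by Leptoaria and Leptoyx — a synapomorphy uniting that clade.
setae branched (derived state '1') is shared by Haliellus, Ophiina, and Theraria — a synapomorphy uniting that clade.
nectar spur (derived state '1') is unique to Haliellus (autapomorphy; uninformative for grouping).
dermal ossicles groups Haliellus and Leptoaria, which is incompatible with the clades supported by the remaining characters; treating it as convergent (homoplasy) costs fewer steps than any alternative tree.
Most parsimonious ingroup topology: ((Leptoyx,Leptoaria),((Theraria,Ophiina),Haliellus)).
The clade {Leptoaria, Leptoyx} is supported by enlarged canines: its derived state '0' occurs in exactly those taxa and in no other taxon (including the outgroup).

enlarged canines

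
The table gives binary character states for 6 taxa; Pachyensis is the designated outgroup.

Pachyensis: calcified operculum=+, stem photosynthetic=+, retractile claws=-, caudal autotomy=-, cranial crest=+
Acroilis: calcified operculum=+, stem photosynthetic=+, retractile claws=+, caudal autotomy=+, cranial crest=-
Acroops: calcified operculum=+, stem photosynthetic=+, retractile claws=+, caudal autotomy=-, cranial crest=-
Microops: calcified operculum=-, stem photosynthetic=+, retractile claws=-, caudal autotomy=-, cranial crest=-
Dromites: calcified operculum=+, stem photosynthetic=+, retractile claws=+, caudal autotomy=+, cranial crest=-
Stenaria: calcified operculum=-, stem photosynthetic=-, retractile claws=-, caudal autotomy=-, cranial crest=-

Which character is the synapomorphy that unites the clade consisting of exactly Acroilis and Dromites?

Character polarity is set by the outgroup: the derived state is whichever differs from the outgroup's state, so for calcified operculum, stem photosynthetic, cranial crest the derived state is '-', and for the remaining characters it is '+'.
Only Microops and Stenaria show the derived state '-' for calcified operculum, supporting them as a clade.
stem photosynthetic: derived state '-' in Stenaria only — an autapomorphy, so it tells us nothing about relationships among taxa.
retractile claws (derived state '+') is shared by Acroilis, Acroops, and Dromites — a synapomorphy uniting that clade.
Only Acroilis and Dromites show the derived state '+' for caudal autotomy, supporting them as a clade.
All ingroup taxa share the derived state '-' for cranial crest; it defines the ingroup but does not resolve relationships within it.
Most parsimonious ingroup topology: (((Acroilis,Dromites),Acroops),(Microops,Stenaria)).
The clade {Acroilis, Dromites} is supported by caudal autotomy: its derived state '+' occurs in exactly those taxa and in no other taxon (including the outgroup).

caudal autotomy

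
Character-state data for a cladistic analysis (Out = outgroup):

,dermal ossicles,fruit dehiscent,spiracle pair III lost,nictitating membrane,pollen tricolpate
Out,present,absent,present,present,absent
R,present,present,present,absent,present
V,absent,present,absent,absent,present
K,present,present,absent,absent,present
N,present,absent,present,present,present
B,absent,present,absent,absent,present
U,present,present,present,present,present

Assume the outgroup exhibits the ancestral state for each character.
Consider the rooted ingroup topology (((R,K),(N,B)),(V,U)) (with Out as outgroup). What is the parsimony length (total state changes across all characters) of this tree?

11

Map each character onto (((R,K),(N,B)),(V,U)) (rooted by Out) and count the minimum state changes it requires (Fitch parsimony):
dermal ossicles: 2; fruit dehiscent: 2; spiracle pair III lost: 3; nictitating membrane: 3; pollen tricolpate: 1.
Total tree length = 11.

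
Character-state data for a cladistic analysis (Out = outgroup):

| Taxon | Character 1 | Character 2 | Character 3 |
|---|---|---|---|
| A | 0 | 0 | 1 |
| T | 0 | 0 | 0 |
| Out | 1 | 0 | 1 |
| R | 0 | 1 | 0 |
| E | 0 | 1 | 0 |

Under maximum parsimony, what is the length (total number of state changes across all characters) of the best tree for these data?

Character polarity is set by the outgroup: the derived state is whichever differs from the outgroup's state, so for Character 1, Character 3 the derived state is '0', and for the remaining characters it is '1'.
Character 1 (derived state '0') is shared by all ingroup taxa — unites the whole ingroup.
Character 2 (derived state '1') is shared by E and R — a synapomorphy uniting that clade.
Character 3 (derived state '0') is shared by E, R, and T — a synapomorphy uniting that clade.
Most parsimonious ingroup topology: ((T,(R,E)),A).
Changes per character on this tree: Character 1: 1; Character 2: 1; Character 3: 1.
Total = 3.

3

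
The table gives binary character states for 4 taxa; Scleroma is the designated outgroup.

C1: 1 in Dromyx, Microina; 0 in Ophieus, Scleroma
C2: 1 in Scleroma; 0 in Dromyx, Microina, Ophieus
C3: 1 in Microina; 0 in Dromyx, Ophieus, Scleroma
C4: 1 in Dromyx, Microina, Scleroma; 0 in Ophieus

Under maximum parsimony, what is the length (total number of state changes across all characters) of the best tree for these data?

4

Character polarity is set by the outgroup: the derived state is whichever differs from the outgroup's state, so for C2, C4 the derived state is '0', and for the remaining characters it is '1'.
Only Dromyx and Microina show the derived state '1' for C1, supporting them as a clade.
C2 (derived state '0') is shared by all ingroup taxa — unites the whole ingroup.
C3 (derived state '1') is unique to Microina (autapomorphy; uninformative for grouping).
C4 (derived state '0') is unique to Ophieus (autapomorphy; uninformative for grouping).
Most parsimonious ingroup topology: (Ophieus,(Microina,Dromyx)).
Changes per character on this tree: C1: 1; C2: 1; C3: 1; C4: 1.
Total = 4.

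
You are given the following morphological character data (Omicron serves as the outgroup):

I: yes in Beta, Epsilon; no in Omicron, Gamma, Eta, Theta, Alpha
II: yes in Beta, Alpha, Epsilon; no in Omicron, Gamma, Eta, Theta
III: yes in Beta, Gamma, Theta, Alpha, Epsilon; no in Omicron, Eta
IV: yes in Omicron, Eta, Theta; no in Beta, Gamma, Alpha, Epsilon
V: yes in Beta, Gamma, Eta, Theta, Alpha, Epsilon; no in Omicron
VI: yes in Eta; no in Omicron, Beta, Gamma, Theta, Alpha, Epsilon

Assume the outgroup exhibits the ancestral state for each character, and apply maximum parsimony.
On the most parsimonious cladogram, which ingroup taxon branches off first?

Eta

Character polarity is set by the outgroup: the derived state is whichever differs from the outgroup's state, so for IV the derived state is 'no', and for the remaining characters it is 'yes'.
I: derived state 'yes' in Beta and Epsilon only — synapomorphy for {Beta, Epsilon}.
II: derived state 'yes' in Alpha, Beta, and Epsilon only — synapomorphy for {Alpha, Beta, Epsilon}.
Only Alpha, Beta, Epsilon, Gamma, and Theta show the derived state 'yes' for III, supporting them as a clade.
IV: derived state 'no' in Alpha, Beta, Epsilon, and Gamma only — synapomorphy for {Alpha, Beta, Epsilon, Gamma}.
V (derived state 'yes') is shared by all ingroup taxa — unites the whole ingroup.
VI: derived state 'yes' in Eta only — an autapomorphy, so it tells us nothing about relationships among taxa.
Most parsimonious ingroup topology: (((((Beta,Epsilon),Alpha),Gamma),Theta),Eta).
Eta is sister to the clade containing all other ingroup taxa, so it is the earliest-diverging (most basal) ingroup lineage.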